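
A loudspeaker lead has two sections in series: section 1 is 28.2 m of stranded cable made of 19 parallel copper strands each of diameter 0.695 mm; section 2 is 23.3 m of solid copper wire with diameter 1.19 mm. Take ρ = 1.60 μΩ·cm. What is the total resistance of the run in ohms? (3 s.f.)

0.398 Ω

ρ = 1.60 μΩ·cm = 1.60×10^-8 Ω·m
Section 1: A_strand = π(3.4750e-04)² = 3.794e-07 m²; R₁ = ρL/(N·A_s) = (1.60×10^-8)(28.2)/(19×3.794e-07) = 0.0626 Ω
Section 2: A = π(d/2)² = π(5.9500e-04 m)² = 1.112e-06 m²
R₂ = (1.60×10^-8)(23.3)/(1.112e-06) = 0.3352 Ω
R = R₁ + R₂ = 0.398 Ω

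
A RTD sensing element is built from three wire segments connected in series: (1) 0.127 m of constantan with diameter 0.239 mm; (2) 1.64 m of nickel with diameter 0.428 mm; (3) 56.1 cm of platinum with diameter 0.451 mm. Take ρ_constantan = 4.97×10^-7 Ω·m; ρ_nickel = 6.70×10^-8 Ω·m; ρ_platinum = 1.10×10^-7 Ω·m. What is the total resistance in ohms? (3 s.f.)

Seg 1: A = π(d/2)² = π(1.1950e-04 m)² = 4.486e-08 m²
R_1 = (4.97×10^-7)(0.127)/(4.486e-08) = 1.407 Ω
Seg 2: A = π(d/2)² = π(2.1400e-04 m)² = 1.439e-07 m²
R_2 = (6.70×10^-8)(1.64)/(1.439e-07) = 0.7637 Ω
Seg 3: A = π(d/2)² = π(2.2550e-04 m)² = 1.598e-07 m²
R_3 = (1.10×10^-7)(0.561)/(1.598e-07) = 0.3863 Ω
R_total = R_1 + R_2 + R_3 = 2.56 Ω

2.56 Ω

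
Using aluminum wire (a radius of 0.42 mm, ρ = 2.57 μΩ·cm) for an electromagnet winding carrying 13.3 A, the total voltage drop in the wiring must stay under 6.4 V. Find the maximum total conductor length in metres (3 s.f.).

ρ = 2.57 μΩ·cm = 2.57×10^-8 Ω·m
A = πr² = π(4.2000e-04 m)² = 5.542e-07 m²
L_max = V_max·A/(1·ρI) = (6.4)(5.542e-07)/(2.57×10^-8×13.3) = 10.4 m

10.4 m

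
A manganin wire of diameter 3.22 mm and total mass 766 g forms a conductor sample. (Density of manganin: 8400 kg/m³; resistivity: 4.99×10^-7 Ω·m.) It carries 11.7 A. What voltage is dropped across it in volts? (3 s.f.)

8.03 V

A = π(d/2)² = π(1.6100e-03 m)² = 8.1433e-06 m²
L = m/(density·A) = 0.766/(8400×8.1433e-06) = 11.2 m
R = ρL/A = (4.99×10^-7)(11.2)/(8.1433e-06) = 0.6862 Ω
V = IR = 11.7 × 0.6862 = 8.03 V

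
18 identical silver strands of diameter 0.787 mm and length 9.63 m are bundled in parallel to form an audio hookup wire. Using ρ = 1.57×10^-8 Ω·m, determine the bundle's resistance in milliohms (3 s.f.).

A_strand = π(3.9350e-04 m)² = 4.865e-07 m²
R_strand = ρL/A = (1.57×10^-8)(9.63)/(4.865e-07) = 0.3108 Ω
R_total = R_strand/N = 0.3108/18 = 17.3 mΩ

17.3 mΩ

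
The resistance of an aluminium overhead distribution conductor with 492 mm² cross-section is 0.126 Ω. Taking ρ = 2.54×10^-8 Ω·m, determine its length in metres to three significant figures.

2440 m

A = 492 mm² = 4.920e-04 m²
L = RA/ρ = (0.126)(4.920e-04)/(2.54×10^-8) = 2440 m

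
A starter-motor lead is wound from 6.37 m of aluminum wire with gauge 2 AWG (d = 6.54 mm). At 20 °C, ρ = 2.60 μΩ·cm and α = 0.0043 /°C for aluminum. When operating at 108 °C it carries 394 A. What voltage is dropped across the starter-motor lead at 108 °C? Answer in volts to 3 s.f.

ρ = 2.60 μΩ·cm = 2.60×10^-8 Ω·m
A = π(6.54/2 mm)² = π(3.2700e-03 m)² = 3.359e-05 m²
R₍20₎ = ρL/A = (2.60×10^-8)(6.37)/(3.359e-05) = 0.00493 Ω
R₍108₎ = R₍20₎(1 + αΔT) = 0.00493 × (1 + 0.0043×88) = 0.006796 Ω
V = IR = 394 × 0.006796 = 2.68 V

2.68 V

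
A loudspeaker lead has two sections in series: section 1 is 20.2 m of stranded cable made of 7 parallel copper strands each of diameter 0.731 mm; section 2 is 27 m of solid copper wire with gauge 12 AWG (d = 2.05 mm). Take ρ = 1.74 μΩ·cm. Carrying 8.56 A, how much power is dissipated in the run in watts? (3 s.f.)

19.2 W

ρ = 1.74 μΩ·cm = 1.74×10^-8 Ω·m
Section 1: A_strand = π(3.6550e-04)² = 4.197e-07 m²; R₁ = ρL/(N·A_s) = (1.74×10^-8)(20.2)/(7×4.197e-07) = 0.1196 Ω
Section 2: A = π(2.05/2 mm)² = π(1.0250e-03 m)² = 3.301e-06 m²
R₂ = (1.74×10^-8)(27)/(3.301e-06) = 0.1423 Ω
R = R₁ + R₂ = 0.262 Ω
P = I²R = (8.56)² × 0.262 = 19.2 W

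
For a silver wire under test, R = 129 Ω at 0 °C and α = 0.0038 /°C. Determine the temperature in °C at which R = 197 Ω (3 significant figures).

R = R₀(1 + α(T − T₀)) ⇒ T = T₀ + (R/R₀ − 1)/α
T = 0 + (197/129 − 1)/0.0038 = 0 + (0.5271)/0.0038 = 139 °C

139 °C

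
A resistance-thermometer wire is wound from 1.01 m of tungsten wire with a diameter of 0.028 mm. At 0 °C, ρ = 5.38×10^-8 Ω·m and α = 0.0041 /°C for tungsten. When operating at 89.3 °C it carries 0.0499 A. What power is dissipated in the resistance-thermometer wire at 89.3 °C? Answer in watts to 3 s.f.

0.300 W

A = π(d/2)² = π(1.4000e-05 m)² = 6.158e-10 m²
R₍0₎ = ρL/A = (5.38×10^-8)(1.01)/(6.158e-10) = 88.25 Ω
R₍89.3₎ = R₍0₎(1 + αΔT) = 88.25 × (1 + 0.0041×89.3) = 120.6 Ω
P = I²R = (0.0499)² × 120.6 = 0.300 W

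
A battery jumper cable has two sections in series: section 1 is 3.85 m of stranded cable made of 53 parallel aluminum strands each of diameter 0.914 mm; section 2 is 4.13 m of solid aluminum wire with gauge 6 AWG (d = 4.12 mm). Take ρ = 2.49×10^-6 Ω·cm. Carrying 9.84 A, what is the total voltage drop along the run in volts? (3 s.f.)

ρ = 2.49×10^-6 Ω·cm = 2.49×10^-8 Ω·m
Section 1: A_strand = π(4.5700e-04)² = 6.561e-07 m²; R₁ = ρL/(N·A_s) = (2.49×10^-8)(3.85)/(53×6.561e-07) = 0.002757 Ω
Section 2: A = π(4.12/2 mm)² = π(2.0600e-03 m)² = 1.333e-05 m²
R₂ = (2.49×10^-8)(4.13)/(1.333e-05) = 0.007714 Ω
R = R₁ + R₂ = 0.01047 Ω
V = IR = 9.84 × 0.01047 = 0.103 V

0.103 V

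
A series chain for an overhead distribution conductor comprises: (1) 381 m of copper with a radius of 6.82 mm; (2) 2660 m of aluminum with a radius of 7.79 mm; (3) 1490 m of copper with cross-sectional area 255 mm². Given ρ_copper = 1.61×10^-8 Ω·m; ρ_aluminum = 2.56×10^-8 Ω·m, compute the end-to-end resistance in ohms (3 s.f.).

Seg 1: A = πr² = π(6.8200e-03 m)² = 1.461e-04 m²
R_1 = (1.61×10^-8)(381)/(1.461e-04) = 0.04198 Ω
Seg 2: A = πr² = π(7.7900e-03 m)² = 1.906e-04 m²
R_2 = (2.56×10^-8)(2660)/(1.906e-04) = 0.3572 Ω
Seg 3: A = 255 mm² = 2.550e-04 m²
R_3 = (1.61×10^-8)(1490)/(2.550e-04) = 0.09407 Ω
R_total = R_1 + R_2 + R_3 = 0.493 Ω

0.493 Ω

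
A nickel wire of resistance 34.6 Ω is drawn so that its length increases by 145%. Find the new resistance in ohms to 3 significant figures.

208 Ω

k = 1 + 145/100 = 2.45; volume constant ⇒ A' = A/k, so R' = k²R.
R' = 6.003 × 34.6 = 208 Ω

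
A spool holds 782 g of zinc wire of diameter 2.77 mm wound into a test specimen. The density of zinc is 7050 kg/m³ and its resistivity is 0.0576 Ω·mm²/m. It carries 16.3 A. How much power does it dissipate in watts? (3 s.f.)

46.7 W

ρ = 0.0576 Ω·mm²/m = 5.76×10^-8 Ω·m
A = π(d/2)² = π(1.3850e-03 m)² = 6.0263e-06 m²
L = m/(density·A) = 0.782/(7050×6.0263e-06) = 18.41 m
R = ρL/A = (5.76×10^-8)(18.41)/(6.0263e-06) = 0.1759 Ω
P = I²R = (16.3)² × 0.1759 = 46.7 W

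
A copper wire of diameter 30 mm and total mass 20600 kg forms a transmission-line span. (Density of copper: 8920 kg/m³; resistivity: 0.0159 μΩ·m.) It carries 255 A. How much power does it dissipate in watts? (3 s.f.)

ρ = 0.0159 μΩ·m = 1.59×10^-8 Ω·m
A = π(d/2)² = π(1.5000e-02 m)² = 7.0686e-04 m²
L = m/(density·A) = 20600/(8920×7.0686e-04) = 3267 m
R = ρL/A = (1.59×10^-8)(3267)/(7.0686e-04) = 0.07349 Ω
P = I²R = (255)² × 0.07349 = 4780 W

4780 W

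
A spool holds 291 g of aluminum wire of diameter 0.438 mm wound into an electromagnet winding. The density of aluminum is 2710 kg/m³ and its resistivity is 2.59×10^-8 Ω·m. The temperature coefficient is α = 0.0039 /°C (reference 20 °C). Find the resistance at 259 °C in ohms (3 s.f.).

A = π(d/2)² = π(2.1900e-04 m)² = 1.5067e-07 m²
L = m/(density·A) = 0.291/(2710×1.5067e-07) = 712.7 m
R = ρL/A = (2.59×10^-8)(712.7)/(1.5067e-07) = 122.5 Ω
R(259 °C) = 122.5 × (1 + 0.0039×239) = 237 Ω

237 Ω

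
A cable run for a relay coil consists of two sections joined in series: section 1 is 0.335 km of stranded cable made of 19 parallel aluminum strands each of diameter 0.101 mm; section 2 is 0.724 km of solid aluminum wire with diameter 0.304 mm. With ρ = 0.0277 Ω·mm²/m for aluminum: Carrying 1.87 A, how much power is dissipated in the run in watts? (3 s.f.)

1180 W

ρ = 0.0277 Ω·mm²/m = 2.77×10^-8 Ω·m
Section 1: A_strand = π(5.0500e-05)² = 8.012e-09 m²; R₁ = ρL/(N·A_s) = (2.77×10^-8)(335)/(19×8.012e-09) = 60.96 Ω
Section 2: A = π(d/2)² = π(1.5200e-04 m)² = 7.258e-08 m²
R₂ = (2.77×10^-8)(724)/(7.258e-08) = 276.3 Ω
R = R₁ + R₂ = 337.3 Ω
P = I²R = (1.87)² × 337.3 = 1180 W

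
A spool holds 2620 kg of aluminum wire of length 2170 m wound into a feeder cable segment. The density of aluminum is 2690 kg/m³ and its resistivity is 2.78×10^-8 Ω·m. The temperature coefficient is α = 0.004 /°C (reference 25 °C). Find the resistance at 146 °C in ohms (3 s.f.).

A = m/(density·L) = 2620/(2690×2170) = 4.4884e-04 m²
R = ρL/A = (2.78×10^-8)(2170)/(4.4884e-04) = 0.1344 Ω
R(146 °C) = 0.1344 × (1 + 0.004×121) = 0.199 Ω

0.199 Ω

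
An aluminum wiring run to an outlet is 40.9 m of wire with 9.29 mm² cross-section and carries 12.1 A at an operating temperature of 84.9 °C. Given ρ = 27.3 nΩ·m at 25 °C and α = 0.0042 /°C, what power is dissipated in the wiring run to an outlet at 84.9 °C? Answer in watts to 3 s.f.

22.0 W

ρ = 27.3 nΩ·m = 2.73×10^-8 Ω·m
A = 9.29 mm² = 9.290e-06 m²
R₍25₎ = ρL/A = (2.73×10^-8)(40.9)/(9.290e-06) = 0.1202 Ω
R₍84.9₎ = R₍25₎(1 + αΔT) = 0.1202 × (1 + 0.0042×59.9) = 0.1504 Ω
P = I²R = (12.1)² × 0.1504 = 22.0 W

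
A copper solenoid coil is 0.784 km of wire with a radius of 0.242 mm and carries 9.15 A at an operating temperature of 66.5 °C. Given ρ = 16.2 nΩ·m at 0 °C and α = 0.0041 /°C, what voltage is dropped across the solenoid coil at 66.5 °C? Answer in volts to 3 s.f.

ρ = 16.2 nΩ·m = 1.62×10^-8 Ω·m
A = πr² = π(2.4200e-04 m)² = 1.840e-07 m²
R₍0₎ = ρL/A = (1.62×10^-8)(784)/(1.840e-07) = 69.03 Ω
R₍66.5₎ = R₍0₎(1 + αΔT) = 69.03 × (1 + 0.0041×66.5) = 87.85 Ω
V = IR = 9.15 × 87.85 = 804 V

804 V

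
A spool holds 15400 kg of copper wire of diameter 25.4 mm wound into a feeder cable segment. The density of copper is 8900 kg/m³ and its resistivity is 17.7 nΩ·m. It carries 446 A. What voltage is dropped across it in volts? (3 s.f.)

53.2 V

ρ = 17.7 nΩ·m = 1.77×10^-8 Ω·m
A = π(d/2)² = π(1.2700e-02 m)² = 5.0671e-04 m²
L = m/(density·A) = 15400/(8900×5.0671e-04) = 3415 m
R = ρL/A = (1.77×10^-8)(3415)/(5.0671e-04) = 0.1193 Ω
V = IR = 446 × 0.1193 = 53.2 V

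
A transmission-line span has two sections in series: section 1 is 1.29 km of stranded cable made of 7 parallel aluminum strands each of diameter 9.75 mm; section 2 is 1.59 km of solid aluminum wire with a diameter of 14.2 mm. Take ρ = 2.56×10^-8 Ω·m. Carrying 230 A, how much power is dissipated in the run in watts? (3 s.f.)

16900 W

Section 1: A_strand = π(4.8750e-03)² = 7.466e-05 m²; R₁ = ρL/(N·A_s) = (2.56×10^-8)(1290)/(7×7.466e-05) = 0.06319 Ω
Section 2: A = π(d/2)² = π(7.1000e-03 m)² = 1.584e-04 m²
R₂ = (2.56×10^-8)(1590)/(1.584e-04) = 0.257 Ω
R = R₁ + R₂ = 0.3202 Ω
P = I²R = (230)² × 0.3202 = 16900 W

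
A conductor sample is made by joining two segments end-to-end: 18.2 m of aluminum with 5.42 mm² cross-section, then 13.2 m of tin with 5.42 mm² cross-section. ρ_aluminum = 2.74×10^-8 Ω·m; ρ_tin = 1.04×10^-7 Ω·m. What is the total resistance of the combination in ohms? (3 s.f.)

0.345 Ω

Segment 1: A = 5.42 mm² = 5.420e-06 m²
R₁ = ρL/A = (2.74×10^-8)(18.2)/(5.420e-06) = 0.09201 Ω
R₂ = (1.04×10^-7)(13.2)/(5.420e-06) = 0.2533 Ω
R = R₁ + R₂ = 0.345 Ω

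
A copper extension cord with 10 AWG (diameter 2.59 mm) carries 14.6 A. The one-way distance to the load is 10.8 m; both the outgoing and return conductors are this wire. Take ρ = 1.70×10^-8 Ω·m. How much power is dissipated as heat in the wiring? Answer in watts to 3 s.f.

A = π(2.59/2 mm)² = π(1.2950e-03 m)² = 5.269e-06 m²
Total conductor length (both ways) L = 2 × 10.8 = 21.6 m
R = ρL/A = (1.70×10^-8)(21.6)/(5.269e-06) = 0.0697 Ω
P = I²R = (14.6)² × 0.0697 = 14.9 W

14.9 W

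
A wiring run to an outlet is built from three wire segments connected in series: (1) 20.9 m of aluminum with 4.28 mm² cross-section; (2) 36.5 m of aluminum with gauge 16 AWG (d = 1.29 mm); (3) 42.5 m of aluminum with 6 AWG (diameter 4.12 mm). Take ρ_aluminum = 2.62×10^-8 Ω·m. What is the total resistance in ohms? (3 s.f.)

Seg 1: A = 4.28 mm² = 4.280e-06 m²
R_1 = (2.62×10^-8)(20.9)/(4.280e-06) = 0.1279 Ω
Seg 2: A = π(1.29/2 mm)² = π(6.4500e-04 m)² = 1.307e-06 m²
R_2 = (2.62×10^-8)(36.5)/(1.307e-06) = 0.7317 Ω
Seg 3: A = π(4.12/2 mm)² = π(2.0600e-03 m)² = 1.333e-05 m²
R_3 = (2.62×10^-8)(42.5)/(1.333e-05) = 0.08352 Ω
R_total = R_1 + R_2 + R_3 = 0.943 Ω

0.943 Ω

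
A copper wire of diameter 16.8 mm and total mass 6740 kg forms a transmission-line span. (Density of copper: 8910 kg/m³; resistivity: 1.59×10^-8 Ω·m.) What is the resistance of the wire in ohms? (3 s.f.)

A = π(d/2)² = π(8.4000e-03 m)² = 2.2167e-04 m²
L = m/(density·A) = 6740/(8910×2.2167e-04) = 3413 m
R = ρL/A = (1.59×10^-8)(3413)/(2.2167e-04) = 0.245 Ω

0.245 Ω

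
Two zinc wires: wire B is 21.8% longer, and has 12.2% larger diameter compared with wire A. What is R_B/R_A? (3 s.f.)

R ∝ L/d², so R_B/R_A = (1 + 21.8/100) × (1 + 12.2/100)⁻²
= 1.218 × 0.7944 = 0.968

0.968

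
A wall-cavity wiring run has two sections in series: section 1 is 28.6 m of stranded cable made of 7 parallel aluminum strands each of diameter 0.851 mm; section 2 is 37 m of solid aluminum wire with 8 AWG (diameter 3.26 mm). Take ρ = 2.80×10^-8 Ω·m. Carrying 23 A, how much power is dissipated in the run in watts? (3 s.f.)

Section 1: A_strand = π(4.2550e-04)² = 5.688e-07 m²; R₁ = ρL/(N·A_s) = (2.80×10^-8)(28.6)/(7×5.688e-07) = 0.2011 Ω
Section 2: A = π(3.26/2 mm)² = π(1.6300e-03 m)² = 8.347e-06 m²
R₂ = (2.80×10^-8)(37)/(8.347e-06) = 0.1241 Ω
R = R₁ + R₂ = 0.3252 Ω
P = I²R = (23)² × 0.3252 = 172 W

172 W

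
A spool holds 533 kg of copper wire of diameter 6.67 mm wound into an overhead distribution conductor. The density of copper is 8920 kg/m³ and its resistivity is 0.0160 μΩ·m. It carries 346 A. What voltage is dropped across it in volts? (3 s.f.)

271 V

ρ = 0.0160 μΩ·m = 1.60×10^-8 Ω·m
A = π(d/2)² = π(3.3350e-03 m)² = 3.4942e-05 m²
L = m/(density·A) = 533/(8920×3.4942e-05) = 1710 m
R = ρL/A = (1.60×10^-8)(1710)/(3.4942e-05) = 0.7831 Ω
V = IR = 346 × 0.7831 = 271 V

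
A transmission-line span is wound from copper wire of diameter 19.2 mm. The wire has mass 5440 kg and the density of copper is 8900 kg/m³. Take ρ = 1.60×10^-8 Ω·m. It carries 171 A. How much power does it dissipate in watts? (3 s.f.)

3410 W

A = π(d/2)² = π(9.6000e-03 m)² = 2.8953e-04 m²
L = m/(density·A) = 5440/(8900×2.8953e-04) = 2111 m
R = ρL/A = (1.60×10^-8)(2111)/(2.8953e-04) = 0.1167 Ω
P = I²R = (171)² × 0.1167 = 3410 W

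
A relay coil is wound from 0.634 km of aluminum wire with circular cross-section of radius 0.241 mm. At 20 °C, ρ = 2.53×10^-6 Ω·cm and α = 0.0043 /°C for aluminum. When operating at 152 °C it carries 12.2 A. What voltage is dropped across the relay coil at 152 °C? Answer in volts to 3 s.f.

1680 V

ρ = 2.53×10^-6 Ω·cm = 2.53×10^-8 Ω·m
A = πr² = π(2.4100e-04 m)² = 1.825e-07 m²
R₍20₎ = ρL/A = (2.53×10^-8)(634)/(1.825e-07) = 87.91 Ω
R₍152₎ = R₍20₎(1 + αΔT) = 87.91 × (1 + 0.0043×132) = 137.8 Ω
V = IR = 12.2 × 137.8 = 1680 V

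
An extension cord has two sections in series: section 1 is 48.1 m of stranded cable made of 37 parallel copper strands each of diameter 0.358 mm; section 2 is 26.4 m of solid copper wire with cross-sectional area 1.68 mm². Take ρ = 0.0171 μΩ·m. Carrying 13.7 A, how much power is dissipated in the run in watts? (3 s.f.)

91.9 W

ρ = 0.0171 μΩ·m = 1.71×10^-8 Ω·m
Section 1: A_strand = π(1.7900e-04)² = 1.007e-07 m²; R₁ = ρL/(N·A_s) = (1.71×10^-8)(48.1)/(37×1.007e-07) = 0.2208 Ω
Section 2: A = 1.68 mm² = 1.680e-06 m²
R₂ = (1.71×10^-8)(26.4)/(1.680e-06) = 0.2687 Ω
R = R₁ + R₂ = 0.4896 Ω
P = I²R = (13.7)² × 0.4896 = 91.9 W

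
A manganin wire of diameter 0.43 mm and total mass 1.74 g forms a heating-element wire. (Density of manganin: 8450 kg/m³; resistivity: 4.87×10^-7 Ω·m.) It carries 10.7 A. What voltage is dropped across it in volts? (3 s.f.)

50.9 V

A = π(d/2)² = π(2.1500e-04 m)² = 1.4522e-07 m²
L = m/(density·A) = 0.00174/(8450×1.4522e-07) = 1.418 m
R = ρL/A = (4.87×10^-7)(1.418)/(1.4522e-07) = 4.755 Ω
V = IR = 10.7 × 4.755 = 50.9 V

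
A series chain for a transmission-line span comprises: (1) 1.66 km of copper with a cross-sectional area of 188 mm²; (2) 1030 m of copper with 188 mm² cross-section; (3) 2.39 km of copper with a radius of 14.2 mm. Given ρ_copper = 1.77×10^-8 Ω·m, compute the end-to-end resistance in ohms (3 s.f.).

0.320 Ω

Seg 1: A = 188 mm² = 1.880e-04 m²
R_1 = (1.77×10^-8)(1660)/(1.880e-04) = 0.1563 Ω
Seg 2: A = 188 mm² = 1.880e-04 m²
R_2 = (1.77×10^-8)(1030)/(1.880e-04) = 0.09697 Ω
Seg 3: A = πr² = π(1.4200e-02 m)² = 6.335e-04 m²
R_3 = (1.77×10^-8)(2390)/(6.335e-04) = 0.06678 Ω
R_total = R_1 + R_2 + R_3 = 0.320 Ω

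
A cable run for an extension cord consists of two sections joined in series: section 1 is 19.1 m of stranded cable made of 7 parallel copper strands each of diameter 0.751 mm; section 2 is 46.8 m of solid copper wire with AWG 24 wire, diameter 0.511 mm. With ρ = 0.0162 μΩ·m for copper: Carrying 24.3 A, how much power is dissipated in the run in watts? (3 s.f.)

ρ = 0.0162 μΩ·m = 1.62×10^-8 Ω·m
Section 1: A_strand = π(3.7550e-04)² = 4.430e-07 m²; R₁ = ρL/(N·A_s) = (1.62×10^-8)(19.1)/(7×4.430e-07) = 0.09979 Ω
Section 2: A = π(0.511/2 mm)² = π(2.5550e-04 m)² = 2.051e-07 m²
R₂ = (1.62×10^-8)(46.8)/(2.051e-07) = 3.697 Ω
R = R₁ + R₂ = 3.797 Ω
P = I²R = (24.3)² × 3.797 = 2240 W

2240 W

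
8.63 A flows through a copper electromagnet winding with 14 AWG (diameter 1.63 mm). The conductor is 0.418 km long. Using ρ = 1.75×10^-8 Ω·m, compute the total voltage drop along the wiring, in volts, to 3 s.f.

30.3 V

A = π(1.63/2 mm)² = π(8.1500e-04 m)² = 2.087e-06 m²
R = ρL/A = (1.75×10^-8)(418)/(2.087e-06) = 3.505 Ω
V = IR = 8.63 × 3.505 = 30.3 V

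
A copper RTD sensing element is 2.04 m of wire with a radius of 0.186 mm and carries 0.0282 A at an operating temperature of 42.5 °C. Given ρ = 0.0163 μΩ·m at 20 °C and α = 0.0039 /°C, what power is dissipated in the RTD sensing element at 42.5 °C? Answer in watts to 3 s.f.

2.65×10^-4 W

ρ = 0.0163 μΩ·m = 1.63×10^-8 Ω·m
A = πr² = π(1.8600e-04 m)² = 1.087e-07 m²
R₍20₎ = ρL/A = (1.63×10^-8)(2.04)/(1.087e-07) = 0.3059 Ω
R₍42.5₎ = R₍20₎(1 + αΔT) = 0.3059 × (1 + 0.0039×22.5) = 0.3328 Ω
P = I²R = (0.0282)² × 0.3328 = 2.65×10^-4 W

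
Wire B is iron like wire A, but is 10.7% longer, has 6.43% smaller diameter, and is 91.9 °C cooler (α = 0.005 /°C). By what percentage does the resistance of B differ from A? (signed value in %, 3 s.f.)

R ∝ ρL/d² with ρ ∝ (1+αΔT), so R_B/R_A = (1 + 10.7/100) × (1 − 6.43/100)⁻² × (1 − 0.005×91.9)
= 1.107 × 1.142 × 0.5405 = 0.6834
(R_B − R_A)/R_A = 0.6834 − 1 = -31.7%

-31.7%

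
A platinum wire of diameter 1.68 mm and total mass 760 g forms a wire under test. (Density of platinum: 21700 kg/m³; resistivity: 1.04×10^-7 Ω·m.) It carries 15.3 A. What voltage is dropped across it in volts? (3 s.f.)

A = π(d/2)² = π(8.4000e-04 m)² = 2.2167e-06 m²
L = m/(density·A) = 0.76/(21700×2.2167e-06) = 15.8 m
R = ρL/A = (1.04×10^-7)(15.8)/(2.2167e-06) = 0.7413 Ω
V = IR = 15.3 × 0.7413 = 11.3 V

11.3 V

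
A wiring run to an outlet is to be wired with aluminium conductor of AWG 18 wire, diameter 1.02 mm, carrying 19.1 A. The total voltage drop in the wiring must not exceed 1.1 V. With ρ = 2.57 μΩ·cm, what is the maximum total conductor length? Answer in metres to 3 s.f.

1.83 m

ρ = 2.57 μΩ·cm = 2.57×10^-8 Ω·m
A = π(1.02/2 mm)² = π(5.1000e-04 m)² = 8.171e-07 m²
L_max = V_max·A/(1·ρI) = (1.1)(8.171e-07)/(2.57×10^-8×19.1) = 1.83 m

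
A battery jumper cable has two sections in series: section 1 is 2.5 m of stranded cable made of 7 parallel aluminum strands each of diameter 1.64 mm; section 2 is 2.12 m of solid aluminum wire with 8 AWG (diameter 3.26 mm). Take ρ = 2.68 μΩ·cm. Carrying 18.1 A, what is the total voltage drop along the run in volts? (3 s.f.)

0.205 V

ρ = 2.68 μΩ·cm = 2.68×10^-8 Ω·m
Section 1: A_strand = π(8.2000e-04)² = 2.112e-06 m²; R₁ = ρL/(N·A_s) = (2.68×10^-8)(2.5)/(7×2.112e-06) = 0.004531 Ω
Section 2: A = π(3.26/2 mm)² = π(1.6300e-03 m)² = 8.347e-06 m²
R₂ = (2.68×10^-8)(2.12)/(8.347e-06) = 0.006807 Ω
R = R₁ + R₂ = 0.01134 Ω
V = IR = 18.1 × 0.01134 = 0.205 V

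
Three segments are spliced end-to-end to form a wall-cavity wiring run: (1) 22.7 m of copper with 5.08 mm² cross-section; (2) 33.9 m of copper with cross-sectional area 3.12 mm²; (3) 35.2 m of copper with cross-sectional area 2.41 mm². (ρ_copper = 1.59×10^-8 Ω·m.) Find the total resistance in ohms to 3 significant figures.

0.476 Ω

Seg 1: A = 5.08 mm² = 5.080e-06 m²
R_1 = (1.59×10^-8)(22.7)/(5.080e-06) = 0.07105 Ω
Seg 2: A = 3.12 mm² = 3.120e-06 m²
R_2 = (1.59×10^-8)(33.9)/(3.120e-06) = 0.1728 Ω
Seg 3: A = 2.41 mm² = 2.410e-06 m²
R_3 = (1.59×10^-8)(35.2)/(2.410e-06) = 0.2322 Ω
R_total = R_1 + R_2 + R_3 = 0.476 Ω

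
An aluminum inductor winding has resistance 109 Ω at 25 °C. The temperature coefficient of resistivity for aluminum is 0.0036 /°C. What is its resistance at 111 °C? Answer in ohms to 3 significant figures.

143 Ω

ΔT = 111 − 25 = 86 °C
R = R₀(1 + αΔT) = 109 × (1 + 0.0036×86) = 109 × 1.31 = 143 Ω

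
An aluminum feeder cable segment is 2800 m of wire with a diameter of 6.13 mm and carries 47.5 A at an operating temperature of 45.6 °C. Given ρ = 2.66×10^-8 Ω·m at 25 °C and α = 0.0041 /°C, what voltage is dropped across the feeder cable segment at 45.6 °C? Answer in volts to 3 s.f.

130 V

A = π(d/2)² = π(3.0650e-03 m)² = 2.951e-05 m²
R₍25₎ = ρL/A = (2.66×10^-8)(2800)/(2.951e-05) = 2.524 Ω
R₍45.6₎ = R₍25₎(1 + αΔT) = 2.524 × (1 + 0.0041×20.6) = 2.737 Ω
V = IR = 47.5 × 2.737 = 130 V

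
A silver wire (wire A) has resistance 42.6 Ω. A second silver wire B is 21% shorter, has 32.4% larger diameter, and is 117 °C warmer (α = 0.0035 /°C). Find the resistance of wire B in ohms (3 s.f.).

R ∝ ρL/d² with ρ ∝ (1+αΔT), so R_B/R_A = (1 − 21/100) × (1 + 32.4/100)⁻² × (1 + 0.0035×117)
= 0.79 × 0.5705 × 1.409 = 0.6352
R_B = 0.6352 × 42.6 = 27.1 Ω

27.1 Ω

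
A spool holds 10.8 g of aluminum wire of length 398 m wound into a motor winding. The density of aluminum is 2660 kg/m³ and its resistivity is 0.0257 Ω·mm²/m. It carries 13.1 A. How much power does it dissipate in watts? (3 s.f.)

1.72×10^5 W

ρ = 0.0257 Ω·mm²/m = 2.57×10^-8 Ω·m
A = m/(density·L) = 0.0108/(2660×398) = 1.0201e-08 m²
R = ρL/A = (2.57×10^-8)(398)/(1.0201e-08) = 1003 Ω
P = I²R = (13.1)² × 1003 = 1.72×10^5 W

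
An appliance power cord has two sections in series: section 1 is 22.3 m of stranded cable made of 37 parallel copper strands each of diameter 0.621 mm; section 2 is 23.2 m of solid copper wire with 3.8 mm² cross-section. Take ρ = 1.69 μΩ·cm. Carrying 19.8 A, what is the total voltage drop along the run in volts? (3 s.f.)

ρ = 1.69 μΩ·cm = 1.69×10^-8 Ω·m
Section 1: A_strand = π(3.1050e-04)² = 3.029e-07 m²; R₁ = ρL/(N·A_s) = (1.69×10^-8)(22.3)/(37×3.029e-07) = 0.03363 Ω
Section 2: A = 3.8 mm² = 3.800e-06 m²
R₂ = (1.69×10^-8)(23.2)/(3.800e-06) = 0.1032 Ω
R = R₁ + R₂ = 0.1368 Ω
V = IR = 19.8 × 0.1368 = 2.71 V

2.71 V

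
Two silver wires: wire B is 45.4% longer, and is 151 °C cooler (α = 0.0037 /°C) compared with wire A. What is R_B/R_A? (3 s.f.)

0.642

R ∝ ρL/d² with ρ ∝ (1+αΔT), so R_B/R_A = (1 + 45.4/100) × (1 − 0.0037×151)
= 1.454 × 0.4413 = 0.642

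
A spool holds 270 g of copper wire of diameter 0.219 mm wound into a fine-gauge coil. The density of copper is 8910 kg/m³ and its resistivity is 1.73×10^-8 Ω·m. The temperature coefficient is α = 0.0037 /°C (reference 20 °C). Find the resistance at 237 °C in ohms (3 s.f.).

666 Ω

A = π(d/2)² = π(1.0950e-04 m)² = 3.7668e-08 m²
L = m/(density·A) = 0.27/(8910×3.7668e-08) = 804.5 m
R = ρL/A = (1.73×10^-8)(804.5)/(3.7668e-08) = 369.5 Ω
R(237 °C) = 369.5 × (1 + 0.0037×217) = 666 Ω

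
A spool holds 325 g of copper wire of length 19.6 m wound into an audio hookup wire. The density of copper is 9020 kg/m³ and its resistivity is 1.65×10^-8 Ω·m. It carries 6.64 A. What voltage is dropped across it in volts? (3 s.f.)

1.17 V

A = m/(density·L) = 0.325/(9020×19.6) = 1.8383e-06 m²
R = ρL/A = (1.65×10^-8)(19.6)/(1.8383e-06) = 0.1759 Ω
V = IR = 6.64 × 0.1759 = 1.17 V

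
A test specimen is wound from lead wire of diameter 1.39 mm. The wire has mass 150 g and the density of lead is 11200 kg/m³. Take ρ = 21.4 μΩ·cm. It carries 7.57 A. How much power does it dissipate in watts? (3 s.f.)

71.3 W

ρ = 21.4 μΩ·cm = 2.14×10^-7 Ω·m
A = π(d/2)² = π(6.9500e-04 m)² = 1.5175e-06 m²
L = m/(density·A) = 0.15/(11200×1.5175e-06) = 8.826 m
R = ρL/A = (2.14×10^-7)(8.826)/(1.5175e-06) = 1.245 Ω
P = I²R = (7.57)² × 1.245 = 71.3 W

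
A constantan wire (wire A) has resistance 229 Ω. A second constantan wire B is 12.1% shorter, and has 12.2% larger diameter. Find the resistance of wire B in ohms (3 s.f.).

R ∝ L/d², so R_B/R_A = (1 − 12.1/100) × (1 + 12.2/100)⁻²
= 0.879 × 0.7944 = 0.6982
R_B = 0.6982 × 229 = 160 Ω

160 Ω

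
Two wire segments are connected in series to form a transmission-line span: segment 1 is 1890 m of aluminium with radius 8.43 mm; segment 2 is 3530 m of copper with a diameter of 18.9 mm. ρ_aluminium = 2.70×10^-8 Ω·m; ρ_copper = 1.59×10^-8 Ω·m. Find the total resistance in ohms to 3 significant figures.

0.429 Ω

Segment 1: A = πr² = π(8.4300e-03 m)² = 2.233e-04 m²
R₁ = ρL/A = (2.70×10^-8)(1890)/(2.233e-04) = 0.2286 Ω
Segment 2: A = π(d/2)² = π(9.4500e-03 m)² = 2.806e-04 m²
R₂ = (1.59×10^-8)(3530)/(2.806e-04) = 0.2001 Ω
R = R₁ + R₂ = 0.429 Ω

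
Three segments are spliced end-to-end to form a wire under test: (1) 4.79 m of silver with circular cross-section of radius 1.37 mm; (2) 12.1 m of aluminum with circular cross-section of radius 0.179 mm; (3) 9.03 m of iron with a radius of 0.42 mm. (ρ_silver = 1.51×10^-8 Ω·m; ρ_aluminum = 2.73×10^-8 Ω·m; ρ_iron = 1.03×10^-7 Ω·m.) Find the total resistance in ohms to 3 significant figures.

Seg 1: A = πr² = π(1.3700e-03 m)² = 5.896e-06 m²
R_1 = (1.51×10^-8)(4.79)/(5.896e-06) = 0.01227 Ω
Seg 2: A = πr² = π(1.7900e-04 m)² = 1.007e-07 m²
R_2 = (2.73×10^-8)(12.1)/(1.007e-07) = 3.282 Ω
Seg 3: A = πr² = π(4.2000e-04 m)² = 5.542e-07 m²
R_3 = (1.03×10^-7)(9.03)/(5.542e-07) = 1.678 Ω
R_total = R_1 + R_2 + R_3 = 4.97 Ω

4.97 Ω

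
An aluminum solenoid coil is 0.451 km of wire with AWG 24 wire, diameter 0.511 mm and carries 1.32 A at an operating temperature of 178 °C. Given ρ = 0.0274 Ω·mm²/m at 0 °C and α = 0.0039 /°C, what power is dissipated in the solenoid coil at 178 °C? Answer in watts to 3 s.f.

ρ = 0.0274 Ω·mm²/m = 2.74×10^-8 Ω·m
A = π(0.511/2 mm)² = π(2.5550e-04 m)² = 2.051e-07 m²
R₍0₎ = ρL/A = (2.74×10^-8)(451)/(2.051e-07) = 60.26 Ω
R₍178₎ = R₍0₎(1 + αΔT) = 60.26 × (1 + 0.0039×178) = 102.1 Ω
P = I²R = (1.32)² × 102.1 = 178 W

178 W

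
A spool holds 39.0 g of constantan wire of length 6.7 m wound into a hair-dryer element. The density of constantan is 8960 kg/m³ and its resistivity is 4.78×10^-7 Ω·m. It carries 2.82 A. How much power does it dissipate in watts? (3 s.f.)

39.2 W

A = m/(density·L) = 0.039/(8960×6.7) = 6.4965e-07 m²
R = ρL/A = (4.78×10^-7)(6.7)/(6.4965e-07) = 4.93 Ω
P = I²R = (2.82)² × 4.93 = 39.2 W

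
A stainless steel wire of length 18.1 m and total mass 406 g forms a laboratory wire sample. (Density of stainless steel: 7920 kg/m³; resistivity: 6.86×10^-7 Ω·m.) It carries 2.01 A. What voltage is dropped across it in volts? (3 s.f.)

8.81 V

A = m/(density·L) = 0.406/(7920×18.1) = 2.8322e-06 m²
R = ρL/A = (6.86×10^-7)(18.1)/(2.8322e-06) = 4.384 Ω
V = IR = 2.01 × 4.384 = 8.81 V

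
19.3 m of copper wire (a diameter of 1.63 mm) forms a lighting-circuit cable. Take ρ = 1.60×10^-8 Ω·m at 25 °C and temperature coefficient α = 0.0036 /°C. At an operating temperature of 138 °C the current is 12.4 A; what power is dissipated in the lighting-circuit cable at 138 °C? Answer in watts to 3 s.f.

A = π(d/2)² = π(8.1500e-04 m)² = 2.087e-06 m²
R₍25₎ = ρL/A = (1.60×10^-8)(19.3)/(2.087e-06) = 0.148 Ω
R₍138₎ = R₍25₎(1 + αΔT) = 0.148 × (1 + 0.0036×113) = 0.2082 Ω
P = I²R = (12.4)² × 0.2082 = 32.0 W

32.0 W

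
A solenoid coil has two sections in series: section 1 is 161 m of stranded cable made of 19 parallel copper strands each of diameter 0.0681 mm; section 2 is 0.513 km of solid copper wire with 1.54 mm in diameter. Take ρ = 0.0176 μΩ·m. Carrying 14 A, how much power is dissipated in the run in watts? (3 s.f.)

8980 W

ρ = 0.0176 μΩ·m = 1.76×10^-8 Ω·m
Section 1: A_strand = π(3.4050e-05)² = 3.642e-09 m²; R₁ = ρL/(N·A_s) = (1.76×10^-8)(161)/(19×3.642e-09) = 40.94 Ω
Section 2: A = π(d/2)² = π(7.7000e-04 m)² = 1.863e-06 m²
R₂ = (1.76×10^-8)(513)/(1.863e-06) = 4.847 Ω
R = R₁ + R₂ = 45.79 Ω
P = I²R = (14)² × 45.79 = 8980 W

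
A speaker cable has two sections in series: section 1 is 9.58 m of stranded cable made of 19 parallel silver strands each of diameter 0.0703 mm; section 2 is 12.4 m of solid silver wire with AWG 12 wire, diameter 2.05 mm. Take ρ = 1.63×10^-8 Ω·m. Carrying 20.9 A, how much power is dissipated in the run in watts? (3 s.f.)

952 W

Section 1: A_strand = π(3.5150e-05)² = 3.882e-09 m²; R₁ = ρL/(N·A_s) = (1.63×10^-8)(9.58)/(19×3.882e-09) = 2.117 Ω
Section 2: A = π(2.05/2 mm)² = π(1.0250e-03 m)² = 3.301e-06 m²
R₂ = (1.63×10^-8)(12.4)/(3.301e-06) = 0.06124 Ω
R = R₁ + R₂ = 2.179 Ω
P = I²R = (20.9)² × 2.179 = 952 W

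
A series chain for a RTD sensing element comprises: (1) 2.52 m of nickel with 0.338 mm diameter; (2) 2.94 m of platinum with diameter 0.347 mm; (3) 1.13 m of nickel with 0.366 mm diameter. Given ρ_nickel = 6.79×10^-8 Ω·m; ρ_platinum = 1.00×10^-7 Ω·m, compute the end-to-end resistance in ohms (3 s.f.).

Seg 1: A = π(d/2)² = π(1.6900e-04 m)² = 8.973e-08 m²
R_1 = (6.79×10^-8)(2.52)/(8.973e-08) = 1.907 Ω
Seg 2: A = π(d/2)² = π(1.7350e-04 m)² = 9.457e-08 m²
R_2 = (1.00×10^-7)(2.94)/(9.457e-08) = 3.109 Ω
Seg 3: A = π(d/2)² = π(1.8300e-04 m)² = 1.052e-07 m²
R_3 = (6.79×10^-8)(1.13)/(1.052e-07) = 0.7293 Ω
R_total = R_1 + R_2 + R_3 = 5.75 Ω

5.75 Ω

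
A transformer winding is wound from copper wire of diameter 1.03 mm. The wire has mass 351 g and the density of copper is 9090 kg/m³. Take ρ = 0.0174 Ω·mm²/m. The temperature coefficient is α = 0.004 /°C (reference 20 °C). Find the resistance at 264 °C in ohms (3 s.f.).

ρ = 0.0174 Ω·mm²/m = 1.74×10^-8 Ω·m
A = π(d/2)² = π(5.1500e-04 m)² = 8.3323e-07 m²
L = m/(density·A) = 0.351/(9090×8.3323e-07) = 46.34 m
R = ρL/A = (1.74×10^-8)(46.34)/(8.3323e-07) = 0.9678 Ω
R(264 °C) = 0.9678 × (1 + 0.004×244) = 1.91 Ω

1.91 Ω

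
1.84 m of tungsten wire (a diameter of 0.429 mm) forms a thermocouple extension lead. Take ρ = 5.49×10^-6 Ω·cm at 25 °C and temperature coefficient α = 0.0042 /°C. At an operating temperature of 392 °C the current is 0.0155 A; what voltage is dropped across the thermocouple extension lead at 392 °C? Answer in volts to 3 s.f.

ρ = 5.49×10^-6 Ω·cm = 5.49×10^-8 Ω·m
A = π(d/2)² = π(2.1450e-04 m)² = 1.445e-07 m²
R₍25₎ = ρL/A = (5.49×10^-8)(1.84)/(1.445e-07) = 0.6989 Ω
R₍392₎ = R₍25₎(1 + αΔT) = 0.6989 × (1 + 0.0042×367) = 1.776 Ω
V = IR = 0.0155 × 1.776 = 0.0275 V

0.0275 V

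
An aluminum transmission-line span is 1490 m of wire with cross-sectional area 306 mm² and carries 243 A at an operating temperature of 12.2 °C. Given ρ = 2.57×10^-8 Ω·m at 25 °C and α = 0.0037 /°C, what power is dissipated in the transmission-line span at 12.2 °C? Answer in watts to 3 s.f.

7040 W

A = 306 mm² = 3.060e-04 m²
R₍25₎ = ρL/A = (2.57×10^-8)(1490)/(3.060e-04) = 0.1251 Ω
R₍12.2₎ = R₍25₎(1 + αΔT) = 0.1251 × (1 + 0.0037×-12.8) = 0.1192 Ω
P = I²R = (243)² × 0.1192 = 7040 W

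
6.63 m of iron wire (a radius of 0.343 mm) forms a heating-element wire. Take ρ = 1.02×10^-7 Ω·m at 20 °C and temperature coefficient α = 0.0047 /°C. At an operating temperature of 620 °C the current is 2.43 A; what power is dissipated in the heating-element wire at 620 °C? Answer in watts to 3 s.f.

41.3 W

A = πr² = π(3.4300e-04 m)² = 3.696e-07 m²
R₍20₎ = ρL/A = (1.02×10^-7)(6.63)/(3.696e-07) = 1.83 Ω
R₍620₎ = R₍20₎(1 + αΔT) = 1.83 × (1 + 0.0047×600) = 6.989 Ω
P = I²R = (2.43)² × 6.989 = 41.3 W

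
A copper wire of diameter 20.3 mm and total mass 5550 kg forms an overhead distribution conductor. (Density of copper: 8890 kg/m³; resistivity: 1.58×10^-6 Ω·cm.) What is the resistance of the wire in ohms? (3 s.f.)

0.0942 Ω

ρ = 1.58×10^-6 Ω·cm = 1.58×10^-8 Ω·m
A = π(d/2)² = π(1.0150e-02 m)² = 3.2365e-04 m²
L = m/(density·A) = 5550/(8890×3.2365e-04) = 1929 m
R = ρL/A = (1.58×10^-8)(1929)/(3.2365e-04) = 0.0942 Ω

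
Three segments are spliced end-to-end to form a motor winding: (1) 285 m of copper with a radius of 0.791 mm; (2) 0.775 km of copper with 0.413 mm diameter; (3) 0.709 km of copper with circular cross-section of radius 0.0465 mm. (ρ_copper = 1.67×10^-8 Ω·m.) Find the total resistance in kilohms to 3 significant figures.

Seg 1: A = πr² = π(7.9100e-04 m)² = 1.966e-06 m²
R_1 = (1.67×10^-8)(285)/(1.966e-06) = 2.421 Ω
Seg 2: A = π(d/2)² = π(2.0650e-04 m)² = 1.340e-07 m²
R_2 = (1.67×10^-8)(775)/(1.340e-07) = 96.61 Ω
Seg 3: A = πr² = π(4.6500e-05 m)² = 6.793e-09 m²
R_3 = (1.67×10^-8)(709)/(6.793e-09) = 1743 Ω
R_total = R_1 + R_2 + R_3 = 1.84 kΩ

1.84 kΩ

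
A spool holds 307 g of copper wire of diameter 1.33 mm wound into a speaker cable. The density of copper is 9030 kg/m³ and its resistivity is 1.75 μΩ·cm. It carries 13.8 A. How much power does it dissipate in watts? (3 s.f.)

ρ = 1.75 μΩ·cm = 1.75×10^-8 Ω·m
A = π(d/2)² = π(6.6500e-04 m)² = 1.3893e-06 m²
L = m/(density·A) = 0.307/(9030×1.3893e-06) = 24.47 m
R = ρL/A = (1.75×10^-8)(24.47)/(1.3893e-06) = 0.3082 Ω
P = I²R = (13.8)² × 0.3082 = 58.7 W

58.7 W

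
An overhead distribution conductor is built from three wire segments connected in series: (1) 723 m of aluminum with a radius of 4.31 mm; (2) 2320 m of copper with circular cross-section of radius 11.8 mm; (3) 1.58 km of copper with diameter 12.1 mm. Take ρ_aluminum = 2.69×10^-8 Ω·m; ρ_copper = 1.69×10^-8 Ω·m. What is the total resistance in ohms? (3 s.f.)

Seg 1: A = πr² = π(4.3100e-03 m)² = 5.836e-05 m²
R_1 = (2.69×10^-8)(723)/(5.836e-05) = 0.3333 Ω
Seg 2: A = πr² = π(1.1800e-02 m)² = 4.374e-04 m²
R_2 = (1.69×10^-8)(2320)/(4.374e-04) = 0.08963 Ω
Seg 3: A = π(d/2)² = π(6.0500e-03 m)² = 1.150e-04 m²
R_3 = (1.69×10^-8)(1580)/(1.150e-04) = 0.2322 Ω
R_total = R_1 + R_2 + R_3 = 0.655 Ω

0.655 Ω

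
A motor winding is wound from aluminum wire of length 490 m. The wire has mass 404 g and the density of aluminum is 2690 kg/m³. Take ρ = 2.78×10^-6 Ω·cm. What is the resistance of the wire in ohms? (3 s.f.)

ρ = 2.78×10^-6 Ω·cm = 2.78×10^-8 Ω·m
A = m/(density·L) = 0.404/(2690×490) = 3.0650e-07 m²
R = ρL/A = (2.78×10^-8)(490)/(3.0650e-07) = 44.4 Ω

44.4 Ω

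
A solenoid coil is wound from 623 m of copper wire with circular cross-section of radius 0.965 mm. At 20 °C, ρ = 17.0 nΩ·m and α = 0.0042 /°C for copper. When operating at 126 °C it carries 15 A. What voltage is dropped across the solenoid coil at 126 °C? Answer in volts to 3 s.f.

ρ = 17.0 nΩ·m = 1.70×10^-8 Ω·m
A = πr² = π(9.6500e-04 m)² = 2.926e-06 m²
R₍20₎ = ρL/A = (1.70×10^-8)(623)/(2.926e-06) = 3.62 Ω
R₍126₎ = R₍20₎(1 + αΔT) = 3.62 × (1 + 0.0042×106) = 5.232 Ω
V = IR = 15 × 5.232 = 78.5 V

78.5 V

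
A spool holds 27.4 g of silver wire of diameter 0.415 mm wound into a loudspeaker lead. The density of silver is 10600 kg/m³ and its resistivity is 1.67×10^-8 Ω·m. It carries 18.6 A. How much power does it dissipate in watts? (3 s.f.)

A = π(d/2)² = π(2.0750e-04 m)² = 1.3527e-07 m²
L = m/(density·A) = 0.0274/(10600×1.3527e-07) = 19.11 m
R = ρL/A = (1.67×10^-8)(19.11)/(1.3527e-07) = 2.359 Ω
P = I²R = (18.6)² × 2.359 = 816 W

816 W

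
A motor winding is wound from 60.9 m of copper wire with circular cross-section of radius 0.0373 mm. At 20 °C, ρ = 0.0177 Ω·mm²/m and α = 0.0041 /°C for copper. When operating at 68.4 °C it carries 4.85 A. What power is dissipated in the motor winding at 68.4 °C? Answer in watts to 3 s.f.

6950 W

ρ = 0.0177 Ω·mm²/m = 1.77×10^-8 Ω·m
A = πr² = π(3.7300e-05 m)² = 4.371e-09 m²
R₍20₎ = ρL/A = (1.77×10^-8)(60.9)/(4.371e-09) = 246.6 Ω
R₍68.4₎ = R₍20₎(1 + αΔT) = 246.6 × (1 + 0.0041×48.4) = 295.6 Ω
P = I²R = (4.85)² × 295.6 = 6950 W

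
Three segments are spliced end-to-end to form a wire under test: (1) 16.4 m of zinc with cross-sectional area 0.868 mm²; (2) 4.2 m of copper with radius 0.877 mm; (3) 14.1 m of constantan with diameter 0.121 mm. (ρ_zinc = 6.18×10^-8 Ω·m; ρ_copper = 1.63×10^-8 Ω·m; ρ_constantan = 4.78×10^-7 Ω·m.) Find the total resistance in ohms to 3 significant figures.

Seg 1: A = 0.868 mm² = 8.680e-07 m²
R_1 = (6.18×10^-8)(16.4)/(8.680e-07) = 1.168 Ω
Seg 2: A = πr² = π(8.7700e-04 m)² = 2.416e-06 m²
R_2 = (1.63×10^-8)(4.2)/(2.416e-06) = 0.02833 Ω
Seg 3: A = π(d/2)² = π(6.0500e-05 m)² = 1.150e-08 m²
R_3 = (4.78×10^-7)(14.1)/(1.150e-08) = 586.1 Ω
R_total = R_1 + R_2 + R_3 = 587 Ω

587 Ω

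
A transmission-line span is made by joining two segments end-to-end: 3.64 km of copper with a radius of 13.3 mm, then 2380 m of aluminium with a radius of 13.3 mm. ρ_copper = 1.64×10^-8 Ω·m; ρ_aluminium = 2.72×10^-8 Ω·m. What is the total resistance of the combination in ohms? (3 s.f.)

0.224 Ω

Segment 1: A = πr² = π(1.3300e-02 m)² = 5.557e-04 m²
R₁ = ρL/A = (1.64×10^-8)(3640)/(5.557e-04) = 0.1074 Ω
R₂ = (2.72×10^-8)(2380)/(5.557e-04) = 0.1165 Ω
R = R₁ + R₂ = 0.224 Ω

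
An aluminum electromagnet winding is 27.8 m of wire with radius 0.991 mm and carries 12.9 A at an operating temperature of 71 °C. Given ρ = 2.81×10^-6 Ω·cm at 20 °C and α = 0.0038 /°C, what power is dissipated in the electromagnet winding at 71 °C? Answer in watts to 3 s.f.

50.3 W

ρ = 2.81×10^-6 Ω·cm = 2.81×10^-8 Ω·m
A = πr² = π(9.9100e-04 m)² = 3.085e-06 m²
R₍20₎ = ρL/A = (2.81×10^-8)(27.8)/(3.085e-06) = 0.2532 Ω
R₍71₎ = R₍20₎(1 + αΔT) = 0.2532 × (1 + 0.0038×51) = 0.3023 Ω
P = I²R = (12.9)² × 0.3023 = 50.3 W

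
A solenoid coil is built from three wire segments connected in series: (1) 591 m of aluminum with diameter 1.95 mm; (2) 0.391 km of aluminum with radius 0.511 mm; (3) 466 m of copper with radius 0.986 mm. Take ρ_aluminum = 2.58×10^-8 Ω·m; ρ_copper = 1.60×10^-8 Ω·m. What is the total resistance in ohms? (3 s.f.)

19.8 Ω

Seg 1: A = π(d/2)² = π(9.7500e-04 m)² = 2.986e-06 m²
R_1 = (2.58×10^-8)(591)/(2.986e-06) = 5.106 Ω
Seg 2: A = πr² = π(5.1100e-04 m)² = 8.203e-07 m²
R_2 = (2.58×10^-8)(391)/(8.203e-07) = 12.3 Ω
Seg 3: A = πr² = π(9.8600e-04 m)² = 3.054e-06 m²
R_3 = (1.60×10^-8)(466)/(3.054e-06) = 2.441 Ω
R_total = R_1 + R_2 + R_3 = 19.8 Ω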